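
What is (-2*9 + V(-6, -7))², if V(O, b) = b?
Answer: 625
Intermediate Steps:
(-2*9 + V(-6, -7))² = (-2*9 - 7)² = (-18 - 7)² = (-25)² = 625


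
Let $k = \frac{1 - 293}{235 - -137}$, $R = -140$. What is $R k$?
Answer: $\frac{10220}{93} \approx 109.89$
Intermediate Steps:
$k = - \frac{73}{93}$ ($k = - \frac{292}{235 + 137} = - \frac{292}{372} = \left(-292\right) \frac{1}{372} = - \frac{73}{93} \approx -0.78495$)
$R k = \left(-140\right) \left(- \frac{73}{93}\right) = \frac{10220}{93}$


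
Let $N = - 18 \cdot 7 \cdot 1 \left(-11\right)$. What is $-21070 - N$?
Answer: $-22456$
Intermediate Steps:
$N = 1386$ ($N = \left(-18\right) 7 \left(-11\right) = \left(-126\right) \left(-11\right) = 1386$)
$-21070 - N = -21070 - 1386 = -22456$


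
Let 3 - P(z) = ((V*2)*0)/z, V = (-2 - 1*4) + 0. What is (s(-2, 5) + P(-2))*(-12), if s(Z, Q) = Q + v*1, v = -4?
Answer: -48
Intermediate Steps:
V = -6 (V = (-2 - 4) + 0 = -6 + 0 = -6)
P(z) = 3 (P(z) = 3 - -6*2*0/z = 3 - (-12*0)/z = 3 - 0/z = 3 - 1*0 = 3 + 0 = 3)
s(Z, Q) = -4 + Q (s(Z, Q) = Q - 4*1 = Q - 4 = -4 + Q)
(s(-2, 5) + P(-2))*(-12) = ((-4 + 5) + 3)*(-12) = (1 + 3)*(-12) = 4*(-12) = -48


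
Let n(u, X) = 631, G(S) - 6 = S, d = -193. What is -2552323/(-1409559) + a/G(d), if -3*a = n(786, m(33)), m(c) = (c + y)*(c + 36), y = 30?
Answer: 257920548/87862511 ≈ 2.9355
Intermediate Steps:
G(S) = 6 + S
m(c) = (30 + c)*(36 + c) (m(c) = (c + 30)*(c + 36) = (30 + c)*(36 + c))
a = -631/3 (a = -⅓*631 = -631/3 ≈ -210.33)
-2552323/(-1409559) + a/G(d) = -2552323/(-1409559) - 631/(3*(6 - 193)) = -2552323*(-1/1409559) - 631/3/(-187) = 2552323/1409559 - 631/3*(-1/187) = 2552323/1409559 + 631/561 = 257920548/87862511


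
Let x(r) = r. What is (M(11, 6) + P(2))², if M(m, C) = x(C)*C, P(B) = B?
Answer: 1444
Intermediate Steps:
M(m, C) = C² (M(m, C) = C*C = C²)
(M(11, 6) + P(2))² = (6² + 2)² = (36 + 2)² = 38² = 1444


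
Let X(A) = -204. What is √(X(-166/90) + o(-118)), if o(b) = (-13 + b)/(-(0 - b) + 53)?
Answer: I*√853385/65 ≈ 14.212*I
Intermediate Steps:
o(b) = (-13 + b)/(53 + b) (o(b) = (-13 + b)/(-(-1)*b + 53) = (-13 + b)/(b + 53) = (-13 + b)/(53 + b))
√(X(-166/90) + o(-118)) = √(-204 + (-13 - 118)/(53 - 118)) = √(-204 - 131/(-65)) = √(-204 - 1/65*(-131)) = √(-204 + 131/65) = √(-13129/65) = I*√853385/65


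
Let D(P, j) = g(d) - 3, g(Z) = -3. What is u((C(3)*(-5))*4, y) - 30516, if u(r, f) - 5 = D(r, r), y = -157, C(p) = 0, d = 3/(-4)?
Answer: -30517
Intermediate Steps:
d = -¾ (d = 3*(-¼) = -¾ ≈ -0.75000)
D(P, j) = -6 (D(P, j) = -3 - 3 = -6)
u(r, f) = -1 (u(r, f) = 5 - 6 = -1)
u((C(3)*(-5))*4, y) - 30516 = -1 - 30516 = -30517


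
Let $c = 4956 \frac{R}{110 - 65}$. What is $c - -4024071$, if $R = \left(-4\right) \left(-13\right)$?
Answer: $\frac{60446969}{15} \approx 4.0298 \cdot 10^{6}$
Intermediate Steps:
$R = 52$
$c = \frac{85904}{15}$ ($c = 4956 \frac{52}{110 - 65} = 4956 \cdot \frac{52}{45} = \frac{85904}{15} \approx 5726.9$)
$c - -4024071 = \frac{85904}{15} - -4024071 = \frac{85904}{15} + 4024071 = \frac{60446969}{15}$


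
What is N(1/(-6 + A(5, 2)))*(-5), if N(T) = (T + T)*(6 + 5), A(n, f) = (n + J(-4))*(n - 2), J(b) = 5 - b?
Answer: -55/18 ≈ -3.0556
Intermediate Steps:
A(n, f) = (-2 + n)*(9 + n) (A(n, f) = (n + (5 - 1*(-4)))*(n - 2) = (n + (5 + 4))*(-2 + n) = (n + 9)*(-2 + n) = (9 + n)*(-2 + n) = (-2 + n)*(9 + n))
N(T) = 22*T (N(T) = (2*T)*11 = 22*T)
N(1/(-6 + A(5, 2)))*(-5) = (22/(-6 + (-18 + 5² + 7*5)))*(-5) = (22/(-6 + (-18 + 25 + 35)))*(-5) = (22/(-6 + 42))*(-5) = (22/36)*(-5) = (22*(1/36))*(-5) = (11/18)*(-5) = -55/18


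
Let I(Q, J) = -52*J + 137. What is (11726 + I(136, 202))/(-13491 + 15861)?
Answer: 453/790 ≈ 0.57342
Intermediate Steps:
I(Q, J) = 137 - 52*J
(11726 + I(136, 202))/(-13491 + 15861) = (11726 + (137 - 52*202))/(-13491 + 15861) = (11726 + (137 - 10504))/2370 = (11726 - 10367)*(1/2370) = 1359*(1/2370) = 453/790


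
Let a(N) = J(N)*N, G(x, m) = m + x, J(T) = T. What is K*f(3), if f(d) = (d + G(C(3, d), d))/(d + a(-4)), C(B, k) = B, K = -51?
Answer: -459/19 ≈ -24.158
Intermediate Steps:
a(N) = N**2 (a(N) = N*N = N**2)
f(d) = (3 + 2*d)/(16 + d) (f(d) = (d + (d + 3))/(d + (-4)**2) = (d + (3 + d))/(d + 16) = (3 + 2*d)/(16 + d))
K*f(3) = -51*(3 + 2*3)/(16 + 3) = -51*(3 + 6)/19 = -51*9/19 = -459/19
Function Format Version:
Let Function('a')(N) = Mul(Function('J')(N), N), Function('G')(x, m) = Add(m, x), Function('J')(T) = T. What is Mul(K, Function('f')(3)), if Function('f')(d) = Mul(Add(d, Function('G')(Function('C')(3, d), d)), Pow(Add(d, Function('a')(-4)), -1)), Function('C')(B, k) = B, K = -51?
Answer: Rational(-459, 19) ≈ -24.158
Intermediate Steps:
Function('a')(N) = Pow(N, 2) (Function('a')(N) = Mul(N, N) = Pow(N, 2))
Function('f')(d) = Mul(Pow(Add(16, d), -1), Add(3, Mul(2, d))) (Function('f')(d) = Mul(Add(d, Add(d, 3)), Pow(Add(d, Pow(-4, 2)), -1)) = Mul(Add(d, Add(3, d)), Pow(Add(d, 16), -1)) = Mul(Add(3, Mul(2, d)), Pow(Add(16, d), -1)) = Mul(Pow(Add(16, d), -1), Add(3, Mul(2, d))))
Mul(K, Function('f')(3)) = Mul(-51, Mul(Pow(Add(16, 3), -1), Add(3, Mul(2, 3)))) = Mul(-51, Mul(Pow(19, -1), Add(3, 6))) = Mul(-51, Mul(Rational(1, 19), 9)) = Mul(-51, Rational(9, 19)) = Rational(-459, 19)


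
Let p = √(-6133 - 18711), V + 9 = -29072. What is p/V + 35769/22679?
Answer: 35769/22679 - 2*I*√6211/29081 ≈ 1.5772 - 0.00542*I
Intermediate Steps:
V = -29081 (V = -9 - 29072 = -29081)
p = 2*I*√6211 (p = √(-24844) = 2*I*√6211 ≈ 157.62*I)
p/V + 35769/22679 = (2*I*√6211)/(-29081) + 35769/22679 = (2*I*√6211)*(-1/29081) + 35769*(1/22679) = -2*I*√6211/29081 + 35769/22679 = 35769/22679 - 2*I*√6211/29081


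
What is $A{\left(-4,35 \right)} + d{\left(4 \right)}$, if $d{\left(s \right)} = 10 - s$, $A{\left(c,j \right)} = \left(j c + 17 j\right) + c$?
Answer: $457$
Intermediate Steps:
$A{\left(c,j \right)} = c + 17 j + c j$ ($A{\left(c,j \right)} = \left(c j + 17 j\right) + c = \left(17 j + c j\right) + c = c + 17 j + c j$)
$A{\left(-4,35 \right)} + d{\left(4 \right)} = \left(-4 + 17 \cdot 35 - 140\right) + \left(10 - 4\right) = \left(-4 + 595 - 140\right) + \left(10 - 4\right) = 451 + 6 = 457$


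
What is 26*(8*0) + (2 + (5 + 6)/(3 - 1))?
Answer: 15/2 ≈ 7.5000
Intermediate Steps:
26*(8*0) + (2 + (5 + 6)/(3 - 1)) = 26*0 + (2 + 11/2) = 0 + (2 + 11*(½)) = 0 + (2 + 11/2) = 0 + 15/2 = 15/2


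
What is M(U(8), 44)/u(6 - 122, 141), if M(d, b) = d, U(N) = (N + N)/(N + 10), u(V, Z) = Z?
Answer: 8/1269 ≈ 0.0063042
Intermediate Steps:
U(N) = 2*N/(10 + N) (U(N) = (2*N)/(10 + N) = 2*N/(10 + N))
M(U(8), 44)/u(6 - 122, 141) = (2*8/(10 + 8))/141 = (2*8/18)*(1/141) = (2*8*(1/18))*(1/141) = (8/9)*(1/141) = 8/1269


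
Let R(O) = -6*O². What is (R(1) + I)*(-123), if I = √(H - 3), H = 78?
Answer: 738 - 615*√3 ≈ -327.21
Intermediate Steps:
I = 5*√3 (I = √(78 - 3) = √75 = 5*√3 ≈ 8.6602)
(R(1) + I)*(-123) = (-6*1² + 5*√3)*(-123) = (-6*1 + 5*√3)*(-123) = (-6 + 5*√3)*(-123) = 738 - 615*√3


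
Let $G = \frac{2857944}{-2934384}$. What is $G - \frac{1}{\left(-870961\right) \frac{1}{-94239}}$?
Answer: $- \frac{115237132415}{106488917626} \approx -1.0822$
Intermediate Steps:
$G = - \frac{119081}{122266}$ ($G = 2857944 \left(- \frac{1}{2934384}\right) = - \frac{119081}{122266} \approx -0.97395$)
$G - \frac{1}{\left(-870961\right) \frac{1}{-94239}} = - \frac{119081}{122266} - \frac{1}{\left(-870961\right) \frac{1}{-94239}} = - \frac{119081}{122266} - \frac{1}{\left(-870961\right) \left(- \frac{1}{94239}\right)} = - \frac{119081}{122266} - \frac{1}{\frac{870961}{94239}} = - \frac{119081}{122266} - \frac{94239}{870961} = - \frac{115237132415}{106488917626}$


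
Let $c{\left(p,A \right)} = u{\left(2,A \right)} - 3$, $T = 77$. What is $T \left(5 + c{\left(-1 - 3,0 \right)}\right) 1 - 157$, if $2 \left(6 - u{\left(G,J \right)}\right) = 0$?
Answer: $459$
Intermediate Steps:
$u{\left(G,J \right)} = 6$ ($u{\left(G,J \right)} = 6 - 0 = 6 + 0 = 6$)
$c{\left(p,A \right)} = 3$ ($c{\left(p,A \right)} = 6 - 3 = 3$)
$T \left(5 + c{\left(-1 - 3,0 \right)}\right) 1 - 157 = 77 \left(5 + 3\right) 1 - 157 = 77 \cdot 8 \cdot 1 - 157 = 77 \cdot 8 - 157 = 616 - 157 = 459$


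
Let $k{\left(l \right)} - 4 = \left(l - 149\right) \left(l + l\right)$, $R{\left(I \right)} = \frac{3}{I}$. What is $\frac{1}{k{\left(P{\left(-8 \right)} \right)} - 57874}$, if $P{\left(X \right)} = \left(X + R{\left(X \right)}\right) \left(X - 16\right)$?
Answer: $- \frac{1}{36966} \approx -2.7052 \cdot 10^{-5}$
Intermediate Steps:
$P{\left(X \right)} = \left(-16 + X\right) \left(X + \frac{3}{X}\right)$ ($P{\left(X \right)} = \left(X + \frac{3}{X}\right) \left(X - 16\right) = \left(X + \frac{3}{X}\right) \left(-16 + X\right) = \left(-16 + X\right) \left(X + \frac{3}{X}\right)$)
$k{\left(l \right)} = 4 + 2 l \left(-149 + l\right)$ ($k{\left(l \right)} = 4 + \left(l - 149\right) \left(l + l\right) = 4 + \left(-149 + l\right) 2 l = 4 + 2 l \left(-149 + l\right)$)
$\frac{1}{k{\left(P{\left(-8 \right)} \right)} - 57874} = \frac{1}{\left(4 - 298 \left(3 + \left(-8\right)^{2} - \frac{48}{-8} - -128\right) + 2 \left(3 + \left(-8\right)^{2} - \frac{48}{-8} - -128\right)^{2}\right) - 57874} = \frac{1}{\left(4 - 298 \left(3 + 64 - -6 + 128\right) + 2 \left(3 + 64 - -6 + 128\right)^{2}\right) - 57874} = \frac{1}{\left(4 - 298 \left(3 + 64 + 6 + 128\right) + 2 \left(3 + 64 + 6 + 128\right)^{2}\right) - 57874} = \frac{1}{\left(4 - 59898 + 2 \cdot 201^{2}\right) - 57874} = \frac{1}{\left(4 - 59898 + 2 \cdot 40401\right) - 57874} = \frac{1}{\left(4 - 59898 + 80802\right) - 57874} = \frac{1}{20908 - 57874} = \frac{1}{-36966} = - \frac{1}{36966}$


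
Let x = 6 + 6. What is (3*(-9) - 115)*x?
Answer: -1704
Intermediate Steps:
x = 12
(3*(-9) - 115)*x = (3*(-9) - 115)*12 = (-27 - 115)*12 = -142*12 = -1704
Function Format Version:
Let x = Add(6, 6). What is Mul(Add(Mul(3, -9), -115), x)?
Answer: -1704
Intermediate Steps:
x = 12
Mul(Add(Mul(3, -9), -115), x) = Mul(Add(Mul(3, -9), -115), 12) = Mul(Add(-27, -115), 12) = Mul(-142, 12) = -1704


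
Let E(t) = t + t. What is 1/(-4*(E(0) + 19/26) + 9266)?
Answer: 13/120420 ≈ 0.00010796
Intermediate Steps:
E(t) = 2*t
1/(-4*(E(0) + 19/26) + 9266) = 1/(-4*(2*0 + 19/26) + 9266) = 1/(-4*(0 + 19*(1/26)) + 9266) = 1/(-4*(0 + 19/26) + 9266) = 1/(-4*19/26 + 9266) = 1/(-38/13 + 9266) = 1/(120420/13) = 13/120420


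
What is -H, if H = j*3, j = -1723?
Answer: 5169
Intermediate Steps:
H = -5169 (H = -1723*3 = -5169)
-H = -1*(-5169) = 5169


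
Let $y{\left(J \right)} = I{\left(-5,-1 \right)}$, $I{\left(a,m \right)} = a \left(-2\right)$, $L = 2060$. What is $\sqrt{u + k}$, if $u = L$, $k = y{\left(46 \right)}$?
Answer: $3 \sqrt{230} \approx 45.497$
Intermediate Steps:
$I{\left(a,m \right)} = - 2 a$
$y{\left(J \right)} = 10$ ($y{\left(J \right)} = \left(-2\right) \left(-5\right) = 10$)
$k = 10$
$u = 2060$
$\sqrt{u + k} = \sqrt{2060 + 10} = \sqrt{2070} = 3 \sqrt{230}$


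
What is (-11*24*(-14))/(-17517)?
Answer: -1232/5839 ≈ -0.21099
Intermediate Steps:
(-11*24*(-14))/(-17517) = -264*(-14)*(-1/17517) = 3696*(-1/17517) = -1232/5839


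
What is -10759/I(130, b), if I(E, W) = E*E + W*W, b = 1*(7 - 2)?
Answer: -10759/16925 ≈ -0.63569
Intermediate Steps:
b = 5 (b = 1*5 = 5)
I(E, W) = E**2 + W**2
-10759/I(130, b) = -10759/(130**2 + 5**2) = -10759/(16900 + 25) = -10759/16925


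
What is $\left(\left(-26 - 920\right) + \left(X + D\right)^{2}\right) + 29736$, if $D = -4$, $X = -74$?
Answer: $34874$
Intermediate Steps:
$\left(\left(-26 - 920\right) + \left(X + D\right)^{2}\right) + 29736 = \left(\left(-26 - 920\right) + \left(-74 - 4\right)^{2}\right) + 29736 = \left(\left(-26 - 920\right) + \left(-78\right)^{2}\right) + 29736 = \left(-946 + 6084\right) + 29736 = 5138 + 29736 = 34874$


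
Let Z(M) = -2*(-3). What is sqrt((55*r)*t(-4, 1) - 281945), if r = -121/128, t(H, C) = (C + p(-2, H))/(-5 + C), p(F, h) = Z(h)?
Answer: I*sqrt(288618510)/32 ≈ 530.9*I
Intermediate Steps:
Z(M) = 6
p(F, h) = 6
t(H, C) = (6 + C)/(-5 + C) (t(H, C) = (C + 6)/(-5 + C) = (6 + C)/(-5 + C))
r = -121/128 (r = -121*1/128 = -121/128 ≈ -0.94531)
sqrt((55*r)*t(-4, 1) - 281945) = sqrt((55*(-121/128))*((6 + 1)/(-5 + 1)) - 281945) = sqrt(-6655*7/(128*(-4)) - 281945) = sqrt(-(-6655)*7/512 - 281945) = sqrt(-6655/128*(-7/4) - 281945) = sqrt(46585/512 - 281945) = sqrt(-144309255/512) = I*sqrt(288618510)/32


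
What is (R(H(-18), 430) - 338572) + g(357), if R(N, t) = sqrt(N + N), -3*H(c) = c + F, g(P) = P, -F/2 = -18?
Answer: -338215 + 2*I*sqrt(3) ≈ -3.3822e+5 + 3.4641*I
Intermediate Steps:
F = 36 (F = -2*(-18) = 36)
H(c) = -12 - c/3 (H(c) = -(c + 36)/3 = -(36 + c)/3 = -12 - c/3)
R(N, t) = sqrt(2)*sqrt(N) (R(N, t) = sqrt(2*N) = sqrt(2)*sqrt(N))
(R(H(-18), 430) - 338572) + g(357) = (sqrt(2)*sqrt(-12 - 1/3*(-18)) - 338572) + 357 = (sqrt(2)*sqrt(-12 + 6) - 338572) + 357 = (sqrt(2)*sqrt(-6) - 338572) + 357 = (sqrt(2)*(I*sqrt(6)) - 338572) + 357 = (2*I*sqrt(3) - 338572) + 357 = (-338572 + 2*I*sqrt(3)) + 357 = -338215 + 2*I*sqrt(3)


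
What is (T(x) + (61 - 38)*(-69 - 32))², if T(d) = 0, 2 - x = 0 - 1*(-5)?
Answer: 5396329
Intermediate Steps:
x = -3 (x = 2 - (0 - 1*(-5)) = 2 - (0 + 5) = 2 - 1*5 = 2 - 5 = -3)
(T(x) + (61 - 38)*(-69 - 32))² = (0 + (61 - 38)*(-69 - 32))² = (0 + 23*(-101))² = (0 - 2323)² = (-2323)² = 5396329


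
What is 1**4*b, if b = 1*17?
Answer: 17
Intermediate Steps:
b = 17
1**4*b = 1**4*17 = 1*17 = 17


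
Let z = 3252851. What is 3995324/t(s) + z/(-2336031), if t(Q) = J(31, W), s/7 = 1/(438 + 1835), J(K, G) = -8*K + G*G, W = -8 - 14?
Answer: 2333108261552/137825829 ≈ 16928.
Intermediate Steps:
W = -22
J(K, G) = G**2 - 8*K (J(K, G) = -8*K + G**2 = G**2 - 8*K)
s = 7/2273 (s = 7/(438 + 1835) = 7/2273 ≈ 0.0030796)
t(Q) = 236 (t(Q) = (-22)**2 - 8*31 = 484 - 248 = 236)
3995324/t(s) + z/(-2336031) = 3995324/236 + 3252851/(-2336031) = 3995324*(1/236) + 3252851*(-1/2336031) = 998831/59 - 3252851/2336031 = 2333108261552/137825829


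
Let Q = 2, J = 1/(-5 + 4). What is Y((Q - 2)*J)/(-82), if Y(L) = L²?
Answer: 0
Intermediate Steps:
J = -1 (J = 1/(-1) = -1)
Y((Q - 2)*J)/(-82) = ((2 - 2)*(-1))²/(-82) = (0*(-1))²*(-1/82) = 0²*(-1/82) = 0*(-1/82) = 0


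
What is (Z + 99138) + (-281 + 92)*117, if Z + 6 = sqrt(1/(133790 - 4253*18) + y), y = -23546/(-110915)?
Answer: 77019 + 3*sqrt(237672652884855965)/3174165470 ≈ 77020.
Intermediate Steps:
y = 23546/110915 (y = -23546*(-1/110915) = 23546/110915 ≈ 0.21229)
Z = -6 + 3*sqrt(237672652884855965)/3174165470 (Z = -6 + sqrt(1/(133790 - 4253*18) + 23546/110915) = -6 + sqrt(1/(133790 - 76554) + 23546/110915) = -6 + sqrt(1/57236 + 23546/110915) = -6 + sqrt(1347789771/6348330940) = -6 + 3*sqrt(237672652884855965)/3174165470 ≈ -5.5392)
(Z + 99138) + (-281 + 92)*117 = ((-6 + 3*sqrt(237672652884855965)/3174165470) + 99138) + (-281 + 92)*117 = (99132 + 3*sqrt(237672652884855965)/3174165470) - 189*117 = (99132 + 3*sqrt(237672652884855965)/3174165470) - 22113 = 77019 + 3*sqrt(237672652884855965)/3174165470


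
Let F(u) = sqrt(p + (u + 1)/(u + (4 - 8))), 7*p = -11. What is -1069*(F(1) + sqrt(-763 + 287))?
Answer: 1069*I*(-sqrt(987) - 42*sqrt(119))/21 ≈ -24922.0*I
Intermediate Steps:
p = -11/7 (p = (1/7)*(-11) = -11/7 ≈ -1.5714)
F(u) = sqrt(-11/7 + (1 + u)/(-4 + u)) (F(u) = sqrt(-11/7 + (u + 1)/(u + (4 - 8))) = sqrt(-11/7 + (1 + u)/(u - 4)) = sqrt(-11/7 + (1 + u)/(-4 + u)))
-1069*(F(1) + sqrt(-763 + 287)) = -1069*(sqrt(7)*sqrt((51 - 4*1)/(-4 + 1))/7 + sqrt(-763 + 287)) = -1069*(sqrt(7)*sqrt((51 - 4)/(-3))/7 + sqrt(-476)) = -1069*(sqrt(7)*sqrt(-1/3*47)/7 + 2*I*sqrt(119)) = -1069*(sqrt(7)*sqrt(-47/3)/7 + 2*I*sqrt(119)) = -1069*(sqrt(7)*(I*sqrt(141)/3)/7 + 2*I*sqrt(119)) = -1069*(I*sqrt(987)/21 + 2*I*sqrt(119)) = -1069*(2*I*sqrt(119) + I*sqrt(987)/21) = -2138*I*sqrt(119) - 1069*I*sqrt(987)/21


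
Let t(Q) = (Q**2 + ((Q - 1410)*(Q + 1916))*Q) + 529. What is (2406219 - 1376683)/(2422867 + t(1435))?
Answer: 514768/62349873 ≈ 0.0082561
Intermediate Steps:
t(Q) = 529 + Q**2 + Q*(-1410 + Q)*(1916 + Q) (t(Q) = (Q**2 + ((-1410 + Q)*(1916 + Q))*Q) + 529 = (Q**2 + Q*(-1410 + Q)*(1916 + Q)) + 529 = 529 + Q**2 + Q*(-1410 + Q)*(1916 + Q))
(2406219 - 1376683)/(2422867 + t(1435)) = (2406219 - 1376683)/(2422867 + (529 + 1435**3 - 2701560*1435 + 507*1435**2)) = 1029536/(2422867 + (529 + 2954987875 - 3876738600 + 507*2059225)) = 1029536/(2422867 + (529 + 2954987875 - 3876738600 + 1044027075)) = 1029536/(2422867 + 122276879) = 1029536/124699746 = 1029536*(1/124699746) = 514768/62349873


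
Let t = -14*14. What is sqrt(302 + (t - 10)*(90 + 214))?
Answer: I*sqrt(62322) ≈ 249.64*I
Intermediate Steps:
t = -196
sqrt(302 + (t - 10)*(90 + 214)) = sqrt(302 + (-196 - 10)*(90 + 214)) = sqrt(302 - 206*304) = sqrt(302 - 62624) = sqrt(-62322) = I*sqrt(62322)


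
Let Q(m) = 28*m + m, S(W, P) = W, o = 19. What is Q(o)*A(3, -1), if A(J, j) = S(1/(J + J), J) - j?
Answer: 3857/6 ≈ 642.83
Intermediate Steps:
Q(m) = 29*m
A(J, j) = 1/(2*J) - j (A(J, j) = 1/(J + J) - j = 1/(2*J) - j)
Q(o)*A(3, -1) = (29*19)*((1/2)/3 - 1*(-1)) = 551*((1/2)*(1/3) + 1) = 551*(1/6 + 1) = 551*(7/6) = 3857/6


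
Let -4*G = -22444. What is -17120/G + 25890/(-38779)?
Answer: -809165270/217588969 ≈ -3.7188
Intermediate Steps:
G = 5611 (G = -¼*(-22444) = 5611)
-17120/G + 25890/(-38779) = -17120/5611 + 25890/(-38779) = -17120*1/5611 + 25890*(-1/38779) = -17120/5611 - 25890/38779 = -809165270/217588969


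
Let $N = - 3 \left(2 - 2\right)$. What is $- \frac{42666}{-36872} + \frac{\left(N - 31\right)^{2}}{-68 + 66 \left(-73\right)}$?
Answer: $\frac{43258021}{45039148} \approx 0.96045$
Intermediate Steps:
$N = 0$ ($N = \left(-3\right) 0 = 0$)
$- \frac{42666}{-36872} + \frac{\left(N - 31\right)^{2}}{-68 + 66 \left(-73\right)} = - \frac{42666}{-36872} + \frac{\left(0 - 31\right)^{2}}{-68 + 66 \left(-73\right)} = \left(-42666\right) \left(- \frac{1}{36872}\right) + \frac{\left(-31\right)^{2}}{-68 - 4818} = \frac{21333}{18436} + \frac{961}{-4886} = \frac{21333}{18436} + 961 \left(- \frac{1}{4886}\right) = \frac{21333}{18436} - \frac{961}{4886} = \frac{43258021}{45039148}$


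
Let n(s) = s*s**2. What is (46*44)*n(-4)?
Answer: -129536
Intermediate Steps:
n(s) = s**3
(46*44)*n(-4) = (46*44)*(-4)**3 = 2024*(-64) = -129536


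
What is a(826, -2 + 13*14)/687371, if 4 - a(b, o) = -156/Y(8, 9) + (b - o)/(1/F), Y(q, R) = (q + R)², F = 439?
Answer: -81957354/198650219 ≈ -0.41257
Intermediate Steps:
Y(q, R) = (R + q)²
a(b, o) = 1312/289 - 439*b + 439*o (a(b, o) = 4 - (-156/(9 + 8)² + (b - o)/(1/439)) = 4 - (-156/(17²) + (b - o)/(1/439)) = 4 - (-156/289 + (b - o)*439) = 4 - (-156*1/289 + (-439*o + 439*b)) = 4 - (-156/289 + (-439*o + 439*b)) = 4 - (-156/289 - 439*o + 439*b) = 4 + (156/289 - 439*b + 439*o) = 1312/289 - 439*b + 439*o)
a(826, -2 + 13*14)/687371 = (1312/289 - 439*826 + 439*(-2 + 13*14))/687371 = (1312/289 - 362614 + 439*(-2 + 182))*(1/687371) = (1312/289 - 362614 + 439*180)*(1/687371) = (1312/289 - 362614 + 79020)*(1/687371) = -81957354/289*1/687371 = -81957354/198650219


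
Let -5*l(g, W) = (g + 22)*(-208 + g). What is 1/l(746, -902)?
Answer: -5/413184 ≈ -1.2101e-5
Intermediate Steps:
l(g, W) = -(-208 + g)*(22 + g)/5 (l(g, W) = -(g + 22)*(-208 + g)/5 = -(22 + g)*(-208 + g)/5 = -(-208 + g)*(22 + g)/5)
1/l(746, -902) = 1/(4576/5 - ⅕*746² + (186/5)*746) = 1/(4576/5 - ⅕*556516 + 138756/5) = 1/(4576/5 - 556516/5 + 138756/5) = 1/(-413184/5) = -5/413184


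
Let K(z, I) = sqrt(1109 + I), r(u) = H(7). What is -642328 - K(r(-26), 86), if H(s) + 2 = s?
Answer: -642328 - sqrt(1195) ≈ -6.4236e+5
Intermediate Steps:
H(s) = -2 + s
r(u) = 5 (r(u) = -2 + 7 = 5)
-642328 - K(r(-26), 86) = -642328 - sqrt(1109 + 86) = -642328 - sqrt(1195)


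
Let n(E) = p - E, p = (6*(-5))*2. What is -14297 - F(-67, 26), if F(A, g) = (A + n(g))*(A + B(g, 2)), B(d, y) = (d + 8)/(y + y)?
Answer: -46495/2 ≈ -23248.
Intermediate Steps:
B(d, y) = (8 + d)/(2*y) (B(d, y) = (8 + d)/((2*y)) = (8 + d)*(1/(2*y)) = (8 + d)/(2*y))
p = -60 (p = -30*2 = -60)
n(E) = -60 - E
F(A, g) = (-60 + A - g)*(2 + A + g/4) (F(A, g) = (A + (-60 - g))*(A + (½)*(8 + g)/2) = (-60 + A - g)*(A + (½)*(½)*(8 + g)) = (-60 + A - g)*(A + (2 + g/4)) = (-60 + A - g)*(2 + A + g/4))
-14297 - F(-67, 26) = -14297 - (-120 + (-67)² - 58*(-67) - 17*26 - ¼*26² - ¾*(-67)*26) = -14297 - (-120 + 4489 + 3886 - 442 - ¼*676 + 2613/2) = -14297 - (-120 + 4489 + 3886 - 442 - 169 + 2613/2) = -14297 - 1*17901/2 = -14297 - 17901/2 = -46495/2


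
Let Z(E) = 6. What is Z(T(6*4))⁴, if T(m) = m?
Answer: 1296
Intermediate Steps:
Z(T(6*4))⁴ = 6⁴ = 1296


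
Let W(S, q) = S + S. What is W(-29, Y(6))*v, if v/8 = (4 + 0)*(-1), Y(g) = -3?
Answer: 1856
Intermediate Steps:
W(S, q) = 2*S
v = -32 (v = 8*((4 + 0)*(-1)) = 8*(4*(-1)) = 8*(-4) = -32)
W(-29, Y(6))*v = (2*(-29))*(-32) = -58*(-32) = 1856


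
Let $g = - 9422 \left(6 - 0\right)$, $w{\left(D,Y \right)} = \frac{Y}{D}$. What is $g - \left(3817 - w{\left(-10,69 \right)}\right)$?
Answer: $- \frac{603559}{10} \approx -60356.0$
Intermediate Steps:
$g = -56532$ ($g = - 9422 \left(6 + 0\right) = \left(-9422\right) 6 = -56532$)
$g - \left(3817 - w{\left(-10,69 \right)}\right) = -56532 - \left(3817 - \frac{69}{-10}\right) = -56532 - \left(3817 - 69 \left(- \frac{1}{10}\right)\right) = -56532 - \left(3817 - - \frac{69}{10}\right) = -56532 - \left(3817 + \frac{69}{10}\right) = -56532 - \frac{38239}{10} = - \frac{603559}{10}$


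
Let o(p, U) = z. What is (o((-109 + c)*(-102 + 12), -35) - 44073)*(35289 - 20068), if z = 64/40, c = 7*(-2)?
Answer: -3354053897/5 ≈ -6.7081e+8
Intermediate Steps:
c = -14
z = 8/5 (z = 64*(1/40) = 8/5 ≈ 1.6000)
o(p, U) = 8/5
(o((-109 + c)*(-102 + 12), -35) - 44073)*(35289 - 20068) = (8/5 - 44073)*(35289 - 20068) = -220357/5*15221 = -3354053897/5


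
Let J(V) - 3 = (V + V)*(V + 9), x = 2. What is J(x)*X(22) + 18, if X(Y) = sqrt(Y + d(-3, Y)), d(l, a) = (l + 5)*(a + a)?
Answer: 18 + 47*sqrt(110) ≈ 510.94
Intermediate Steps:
d(l, a) = 2*a*(5 + l) (d(l, a) = (5 + l)*(2*a) = 2*a*(5 + l))
X(Y) = sqrt(5)*sqrt(Y) (X(Y) = sqrt(Y + 2*Y*(5 - 3)) = sqrt(Y + 2*Y*2) = sqrt(Y + 4*Y) = sqrt(5*Y) = sqrt(5)*sqrt(Y))
J(V) = 3 + 2*V*(9 + V) (J(V) = 3 + (V + V)*(V + 9) = 3 + (2*V)*(9 + V) = 3 + 2*V*(9 + V))
J(x)*X(22) + 18 = (3 + 2*2**2 + 18*2)*(sqrt(5)*sqrt(22)) + 18 = (3 + 2*4 + 36)*sqrt(110) + 18 = (3 + 8 + 36)*sqrt(110) + 18 = 47*sqrt(110) + 18 = 18 + 47*sqrt(110)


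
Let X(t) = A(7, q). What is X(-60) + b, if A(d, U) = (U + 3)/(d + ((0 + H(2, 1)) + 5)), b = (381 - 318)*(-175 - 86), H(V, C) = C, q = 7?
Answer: -213749/13 ≈ -16442.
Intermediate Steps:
b = -16443 (b = 63*(-261) = -16443)
A(d, U) = (3 + U)/(6 + d) (A(d, U) = (U + 3)/(d + ((0 + 1) + 5)) = (3 + U)/(d + (1 + 5)) = (3 + U)/(d + 6) = (3 + U)/(6 + d))
X(t) = 10/13 (X(t) = (3 + 7)/(6 + 7) = 10/13)
X(-60) + b = 10/13 - 16443 = -213749/13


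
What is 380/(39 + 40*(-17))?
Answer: -380/641 ≈ -0.59282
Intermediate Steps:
380/(39 + 40*(-17)) = 380/(39 - 680) = 380/(-641) = 380*(-1/641) = -380/641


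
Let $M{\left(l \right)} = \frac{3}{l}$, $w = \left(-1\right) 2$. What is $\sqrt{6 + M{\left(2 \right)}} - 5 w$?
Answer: $10 + \frac{\sqrt{30}}{2} \approx 12.739$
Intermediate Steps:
$w = -2$
$\sqrt{6 + M{\left(2 \right)}} - 5 w = \sqrt{6 + \frac{3}{2}} - -10 = \sqrt{6 + 3 \cdot \frac{1}{2}} + 10 = \sqrt{6 + \frac{3}{2}} + 10 = \sqrt{\frac{15}{2}} + 10 = \frac{\sqrt{30}}{2} + 10 = 10 + \frac{\sqrt{30}}{2}$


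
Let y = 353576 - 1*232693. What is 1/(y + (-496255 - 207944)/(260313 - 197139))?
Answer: 21058/2545319481 ≈ 8.2732e-6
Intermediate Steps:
y = 120883 (y = 353576 - 232693 = 120883)
1/(y + (-496255 - 207944)/(260313 - 197139)) = 1/(120883 + (-496255 - 207944)/(260313 - 197139)) = 1/(120883 - 704199/63174) = 1/(120883 - 704199*1/63174) = 1/(120883 - 234733/21058) = 1/(2545319481/21058) = 21058/2545319481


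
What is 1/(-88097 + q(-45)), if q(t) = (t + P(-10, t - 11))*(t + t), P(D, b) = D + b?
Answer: -1/78107 ≈ -1.2803e-5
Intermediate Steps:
q(t) = 2*t*(-21 + 2*t) (q(t) = (t + (-10 + (t - 11)))*(t + t) = (t + (-10 + (-11 + t)))*(2*t) = (t + (-21 + t))*(2*t) = (-21 + 2*t)*(2*t) = 2*t*(-21 + 2*t))
1/(-88097 + q(-45)) = 1/(-88097 + 2*(-45)*(-21 + 2*(-45))) = 1/(-88097 + 2*(-45)*(-21 - 90)) = 1/(-88097 + 2*(-45)*(-111)) = 1/(-88097 + 9990) = 1/(-78107) = -1/78107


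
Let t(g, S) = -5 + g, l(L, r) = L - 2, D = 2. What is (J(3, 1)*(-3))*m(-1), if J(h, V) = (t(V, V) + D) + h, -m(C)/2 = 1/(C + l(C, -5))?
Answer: -3/2 ≈ -1.5000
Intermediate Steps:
l(L, r) = -2 + L
m(C) = -2/(-2 + 2*C) (m(C) = -2/(C + (-2 + C)) = -2/(-2 + 2*C))
J(h, V) = -3 + V + h (J(h, V) = ((-5 + V) + 2) + h = (-3 + V) + h = -3 + V + h)
(J(3, 1)*(-3))*m(-1) = ((-3 + 1 + 3)*(-3))*(-1/(-1 - 1)) = (1*(-3))*(-1/(-2)) = -(-3)*(-1)/2 = -3*½ = -3/2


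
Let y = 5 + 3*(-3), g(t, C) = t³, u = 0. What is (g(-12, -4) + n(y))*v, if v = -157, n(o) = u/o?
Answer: 271296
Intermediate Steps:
y = -4 (y = 5 - 9 = -4)
n(o) = 0 (n(o) = 0/o = 0)
(g(-12, -4) + n(y))*v = ((-12)³ + 0)*(-157) = (-1728 + 0)*(-157) = -1728*(-157) = 271296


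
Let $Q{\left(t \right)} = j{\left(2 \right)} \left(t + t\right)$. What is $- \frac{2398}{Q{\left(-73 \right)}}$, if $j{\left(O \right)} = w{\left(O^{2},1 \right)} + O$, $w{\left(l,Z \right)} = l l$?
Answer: $\frac{1199}{1314} \approx 0.91248$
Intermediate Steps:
$w{\left(l,Z \right)} = l^{2}$
$j{\left(O \right)} = O + O^{4}$ ($j{\left(O \right)} = \left(O^{2}\right)^{2} + O = O^{4} + O = O + O^{4}$)
$Q{\left(t \right)} = 36 t$ ($Q{\left(t \right)} = \left(2 + 2^{4}\right) \left(t + t\right) = \left(2 + 16\right) 2 t = 18 \cdot 2 t = 36 t$)
$- \frac{2398}{Q{\left(-73 \right)}} = - \frac{2398}{36 \left(-73\right)} = - \frac{2398}{-2628} = \left(-2398\right) \left(- \frac{1}{2628}\right) = \frac{1199}{1314}$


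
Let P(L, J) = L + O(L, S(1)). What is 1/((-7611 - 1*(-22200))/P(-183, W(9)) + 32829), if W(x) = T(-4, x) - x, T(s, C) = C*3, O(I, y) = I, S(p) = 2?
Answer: 122/4000275 ≈ 3.0498e-5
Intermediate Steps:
T(s, C) = 3*C
W(x) = 2*x (W(x) = 3*x - x = 2*x)
P(L, J) = 2*L (P(L, J) = L + L = 2*L)
1/((-7611 - 1*(-22200))/P(-183, W(9)) + 32829) = 1/((-7611 - 1*(-22200))/((2*(-183))) + 32829) = 1/((-7611 + 22200)/(-366) + 32829) = 1/(14589*(-1/366) + 32829) = 1/(-4863/122 + 32829) = 1/(4000275/122) = 122/4000275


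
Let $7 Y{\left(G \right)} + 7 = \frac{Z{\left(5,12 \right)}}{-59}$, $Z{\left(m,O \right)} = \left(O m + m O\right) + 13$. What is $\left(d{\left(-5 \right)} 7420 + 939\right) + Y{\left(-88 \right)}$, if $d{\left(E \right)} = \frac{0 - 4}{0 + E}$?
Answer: $\frac{405547}{59} \approx 6873.7$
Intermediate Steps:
$Z{\left(m,O \right)} = 13 + 2 O m$ ($Z{\left(m,O \right)} = \left(O m + O m\right) + 13 = 2 O m + 13 = 13 + 2 O m$)
$d{\left(E \right)} = - \frac{4}{E}$
$Y{\left(G \right)} = - \frac{78}{59}$ ($Y{\left(G \right)} = -1 + \frac{\left(13 + 2 \cdot 12 \cdot 5\right) \frac{1}{-59}}{7} = -1 + \frac{\left(13 + 120\right) \left(- \frac{1}{59}\right)}{7} = -1 + \frac{133 \left(- \frac{1}{59}\right)}{7} = -1 + \frac{1}{7} \left(- \frac{133}{59}\right) = -1 - \frac{19}{59} = - \frac{78}{59}$)
$\left(d{\left(-5 \right)} 7420 + 939\right) + Y{\left(-88 \right)} = \left(- \frac{4}{-5} \cdot 7420 + 939\right) - \frac{78}{59} = \left(\left(-4\right) \left(- \frac{1}{5}\right) 7420 + 939\right) - \frac{78}{59} = \left(\frac{4}{5} \cdot 7420 + 939\right) - \frac{78}{59} = \left(5936 + 939\right) - \frac{78}{59} = 6875 - \frac{78}{59} = \frac{405547}{59}$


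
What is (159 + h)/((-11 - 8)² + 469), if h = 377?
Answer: 268/415 ≈ 0.64578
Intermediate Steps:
(159 + h)/((-11 - 8)² + 469) = (159 + 377)/((-11 - 8)² + 469) = 536/((-19)² + 469) = 536/(361 + 469) = 536/830 = 536*(1/830) = 268/415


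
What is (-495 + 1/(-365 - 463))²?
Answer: 167986039321/685584 ≈ 2.4503e+5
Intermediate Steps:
(-495 + 1/(-365 - 463))² = (-495 + 1/(-828))² = (-495 - 1/828)² = (-409861/828)² = 167986039321/685584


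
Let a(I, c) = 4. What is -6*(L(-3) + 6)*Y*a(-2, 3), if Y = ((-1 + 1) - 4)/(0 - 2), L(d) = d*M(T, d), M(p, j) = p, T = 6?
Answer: 576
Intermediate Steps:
L(d) = 6*d (L(d) = d*6 = 6*d)
Y = 2 (Y = (0 - 4)/(-2) = -4*(-1/2) = 2)
-6*(L(-3) + 6)*Y*a(-2, 3) = -6*(6*(-3) + 6)*2*4 = -6*(-18 + 6)*2*4 = -6*(-12*2)*4 = -(-144)*4 = -6*(-96) = 576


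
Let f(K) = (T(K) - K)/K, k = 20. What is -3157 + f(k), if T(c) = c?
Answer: -3157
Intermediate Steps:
f(K) = 0 (f(K) = (K - K)/K = 0/K = 0)
-3157 + f(k) = -3157 + 0 = -3157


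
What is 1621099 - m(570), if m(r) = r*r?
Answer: 1296199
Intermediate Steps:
m(r) = r²
1621099 - m(570) = 1621099 - 1*570² = 1621099 - 1*324900 = 1621099 - 324900 = 1296199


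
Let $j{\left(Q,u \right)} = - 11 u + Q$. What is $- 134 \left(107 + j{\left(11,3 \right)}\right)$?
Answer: $-11390$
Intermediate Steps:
$j{\left(Q,u \right)} = Q - 11 u$
$- 134 \left(107 + j{\left(11,3 \right)}\right) = - 134 \left(107 + \left(11 - 33\right)\right) = - 134 \left(107 - 22\right) = \left(-134\right) 85 = -11390$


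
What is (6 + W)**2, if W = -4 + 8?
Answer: 100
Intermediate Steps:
W = 4
(6 + W)**2 = (6 + 4)**2 = 10**2 = 100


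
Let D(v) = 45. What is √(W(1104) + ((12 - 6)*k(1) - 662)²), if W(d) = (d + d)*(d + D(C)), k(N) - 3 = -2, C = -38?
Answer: 4*√185458 ≈ 1722.6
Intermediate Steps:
k(N) = 1 (k(N) = 3 - 2 = 1)
W(d) = 2*d*(45 + d) (W(d) = (d + d)*(d + 45) = (2*d)*(45 + d) = 2*d*(45 + d))
√(W(1104) + ((12 - 6)*k(1) - 662)²) = √(2*1104*(45 + 1104) + ((12 - 6)*1 - 662)²) = √(2*1104*1149 + (6*1 - 662)²) = √(2536992 + (6 - 662)²) = √(2536992 + (-656)²) = √(2536992 + 430336) = √2967328 = 4*√185458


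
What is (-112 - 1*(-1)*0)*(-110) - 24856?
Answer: -12536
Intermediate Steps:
(-112 - 1*(-1)*0)*(-110) - 24856 = (-112 + 1*0)*(-110) - 24856 = (-112 + 0)*(-110) - 24856 = -112*(-110) - 24856 = 12320 - 24856 = -12536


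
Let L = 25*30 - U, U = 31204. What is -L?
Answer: 30454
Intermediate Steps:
L = -30454 (L = 25*30 - 1*31204 = 750 - 31204 = -30454)
-L = -1*(-30454) = 30454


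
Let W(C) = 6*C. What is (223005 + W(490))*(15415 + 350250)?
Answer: 82620178425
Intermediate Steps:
(223005 + W(490))*(15415 + 350250) = (223005 + 6*490)*(15415 + 350250) = (223005 + 2940)*365665 = 225945*365665 = 82620178425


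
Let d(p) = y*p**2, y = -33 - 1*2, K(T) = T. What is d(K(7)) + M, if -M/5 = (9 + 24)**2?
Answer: -7160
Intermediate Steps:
M = -5445 (M = -5*(9 + 24)**2 = -5*33**2 = -5*1089 = -5445)
y = -35 (y = -33 - 2 = -35)
d(p) = -35*p**2
d(K(7)) + M = -35*7**2 - 5445 = -35*49 - 5445 = -1715 - 5445 = -7160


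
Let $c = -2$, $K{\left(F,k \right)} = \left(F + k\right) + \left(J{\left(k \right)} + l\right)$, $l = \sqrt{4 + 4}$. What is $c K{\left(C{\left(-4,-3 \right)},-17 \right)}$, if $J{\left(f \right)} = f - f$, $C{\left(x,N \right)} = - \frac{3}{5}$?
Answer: $\frac{176}{5} - 4 \sqrt{2} \approx 29.543$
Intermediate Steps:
$C{\left(x,N \right)} = - \frac{3}{5}$ ($C{\left(x,N \right)} = \left(-3\right) \frac{1}{5} = - \frac{3}{5}$)
$J{\left(f \right)} = 0$
$l = 2 \sqrt{2}$ ($l = \sqrt{8} = 2 \sqrt{2} \approx 2.8284$)
$K{\left(F,k \right)} = F + k + 2 \sqrt{2}$ ($K{\left(F,k \right)} = \left(F + k\right) + \left(0 + 2 \sqrt{2}\right) = \left(F + k\right) + 2 \sqrt{2} = F + k + 2 \sqrt{2}$)
$c K{\left(C{\left(-4,-3 \right)},-17 \right)} = - 2 \left(- \frac{3}{5} - 17 + 2 \sqrt{2}\right) = - 2 \left(- \frac{88}{5} + 2 \sqrt{2}\right) = \frac{176}{5} - 4 \sqrt{2}$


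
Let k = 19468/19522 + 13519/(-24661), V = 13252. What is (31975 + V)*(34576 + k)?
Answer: 4136583300955567/2645231 ≈ 1.5638e+9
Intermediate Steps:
k = 108091215/240716021 (k = 19468*(1/19522) + 13519*(-1/24661) = 9734/9761 - 13519/24661 = 108091215/240716021 ≈ 0.44904)
(31975 + V)*(34576 + k) = (31975 + 13252)*(34576 + 108091215/240716021) = 45227*(8323105233311/240716021) = 4136583300955567/2645231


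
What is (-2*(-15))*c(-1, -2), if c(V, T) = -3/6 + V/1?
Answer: -45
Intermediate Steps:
c(V, T) = -½ + V (c(V, T) = -3*⅙ + V*1 = -½ + V)
(-2*(-15))*c(-1, -2) = (-2*(-15))*(-½ - 1) = 30*(-3/2) = -45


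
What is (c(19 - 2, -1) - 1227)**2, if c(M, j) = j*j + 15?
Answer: 1466521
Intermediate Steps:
c(M, j) = 15 + j**2 (c(M, j) = j**2 + 15 = 15 + j**2)
(c(19 - 2, -1) - 1227)**2 = ((15 + (-1)**2) - 1227)**2 = ((15 + 1) - 1227)**2 = (16 - 1227)**2 = (-1211)**2 = 1466521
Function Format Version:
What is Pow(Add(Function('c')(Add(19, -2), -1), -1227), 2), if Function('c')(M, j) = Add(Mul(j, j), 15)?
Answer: 1466521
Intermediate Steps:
Function('c')(M, j) = Add(15, Pow(j, 2)) (Function('c')(M, j) = Add(Pow(j, 2), 15) = Add(15, Pow(j, 2)))
Pow(Add(Function('c')(Add(19, -2), -1), -1227), 2) = Pow(Add(Add(15, Pow(-1, 2)), -1227), 2) = Pow(Add(Add(15, 1), -1227), 2) = Pow(Add(16, -1227), 2) = Pow(-1211, 2) = 1466521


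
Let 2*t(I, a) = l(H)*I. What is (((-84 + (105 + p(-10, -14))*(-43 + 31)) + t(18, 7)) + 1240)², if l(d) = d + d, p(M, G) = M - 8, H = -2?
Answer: 5776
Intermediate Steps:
p(M, G) = -8 + M
l(d) = 2*d
t(I, a) = -2*I (t(I, a) = ((2*(-2))*I)/2 = (-4*I)/2 = -2*I)
(((-84 + (105 + p(-10, -14))*(-43 + 31)) + t(18, 7)) + 1240)² = (((-84 + (105 + (-8 - 10))*(-43 + 31)) - 2*18) + 1240)² = (((-84 + (105 - 18)*(-12)) - 36) + 1240)² = (((-84 + 87*(-12)) - 36) + 1240)² = (((-84 - 1044) - 36) + 1240)² = ((-1128 - 36) + 1240)² = (-1164 + 1240)² = 76² = 5776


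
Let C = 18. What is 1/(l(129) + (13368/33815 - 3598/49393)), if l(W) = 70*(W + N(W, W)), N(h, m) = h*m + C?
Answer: 1670224295/1962781321131454 ≈ 8.5095e-7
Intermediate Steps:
N(h, m) = 18 + h*m (N(h, m) = h*m + 18 = 18 + h*m)
l(W) = 1260 + 70*W + 70*W² (l(W) = 70*(W + (18 + W*W)) = 70*(W + (18 + W²)) = 70*(18 + W + W²) = 1260 + 70*W + 70*W²)
1/(l(129) + (13368/33815 - 3598/49393)) = 1/((1260 + 70*129 + 70*129²) + (13368/33815 - 3598/49393)) = 1/((1260 + 9030 + 70*16641) + (13368*(1/33815) - 3598*1/49393)) = 1/((1260 + 9030 + 1164870) + (13368/33815 - 3598/49393)) = 1/(1175160 + 538619254/1670224295) = 1/(1962781321131454/1670224295) = 1670224295/1962781321131454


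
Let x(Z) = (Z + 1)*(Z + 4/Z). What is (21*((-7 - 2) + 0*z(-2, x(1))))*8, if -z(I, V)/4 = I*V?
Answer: -1512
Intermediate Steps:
x(Z) = (1 + Z)*(Z + 4/Z)
z(I, V) = -4*I*V
(21*((-7 - 2) + 0*z(-2, x(1))))*8 = (21*((-7 - 2) + 0*(-4*(-2)*(4 + 1 + 1² + 4/1))))*8 = (21*(-9 + 0*(-4*(-2)*(4 + 1 + 1 + 4*1))))*8 = (21*(-9 + 0*(-4*(-2)*(4 + 1 + 1 + 4))))*8 = (21*(-9 + 0*(-4*(-2)*10)))*8 = (21*(-9 + 0*80))*8 = (21*(-9 + 0))*8 = (21*(-9))*8 = -189*8 = -1512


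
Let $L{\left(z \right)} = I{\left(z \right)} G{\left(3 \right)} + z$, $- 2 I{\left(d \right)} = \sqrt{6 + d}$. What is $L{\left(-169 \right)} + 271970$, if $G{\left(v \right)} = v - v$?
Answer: $271801$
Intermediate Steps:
$I{\left(d \right)} = - \frac{\sqrt{6 + d}}{2}$
$G{\left(v \right)} = 0$
$L{\left(z \right)} = z$ ($L{\left(z \right)} = - \frac{\sqrt{6 + z}}{2} \cdot 0 + z = 0 + z = z$)
$L{\left(-169 \right)} + 271970 = -169 + 271970 = 271801$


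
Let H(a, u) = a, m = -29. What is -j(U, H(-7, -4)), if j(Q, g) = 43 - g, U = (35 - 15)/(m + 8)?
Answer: -50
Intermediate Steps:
U = -20/21 (U = (35 - 15)/(-29 + 8) = 20/(-21) = 20*(-1/21) = -20/21 ≈ -0.95238)
-j(U, H(-7, -4)) = -(43 - 1*(-7)) = -(43 + 7) = -1*50 = -50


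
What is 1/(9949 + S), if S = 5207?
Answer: 1/15156 ≈ 6.5980e-5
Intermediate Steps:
1/(9949 + S) = 1/(9949 + 5207) = 1/15156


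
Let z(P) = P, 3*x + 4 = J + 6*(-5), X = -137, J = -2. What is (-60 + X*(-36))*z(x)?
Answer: -58464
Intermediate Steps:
x = -12 (x = -4/3 + (-2 + 6*(-5))/3 = -4/3 + (-2 - 30)/3 = -4/3 + (⅓)*(-32) = -4/3 - 32/3 = -12)
(-60 + X*(-36))*z(x) = (-60 - 137*(-36))*(-12) = (-60 + 4932)*(-12) = 4872*(-12) = -58464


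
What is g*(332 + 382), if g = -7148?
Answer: -5103672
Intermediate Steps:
g*(332 + 382) = -7148*(332 + 382) = -7148*714 = -5103672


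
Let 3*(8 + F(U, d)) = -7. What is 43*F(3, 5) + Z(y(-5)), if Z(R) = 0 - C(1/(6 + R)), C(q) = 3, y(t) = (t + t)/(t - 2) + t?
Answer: -1342/3 ≈ -447.33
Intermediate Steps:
F(U, d) = -31/3 (F(U, d) = -8 + (1/3)*(-7) = -8 - 7/3 = -31/3)
y(t) = t + 2*t/(-2 + t) (y(t) = (2*t)/(-2 + t) + t = 2*t/(-2 + t) + t = t + 2*t/(-2 + t))
Z(R) = -3 (Z(R) = 0 - 1*3 = 0 - 3 = -3)
43*F(3, 5) + Z(y(-5)) = 43*(-31/3) - 3 = -1333/3 - 3 = -1342/3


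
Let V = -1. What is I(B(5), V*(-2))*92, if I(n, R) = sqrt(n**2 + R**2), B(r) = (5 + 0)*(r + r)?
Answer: 184*sqrt(626) ≈ 4603.7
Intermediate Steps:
B(r) = 10*r (B(r) = 5*(2*r) = 10*r)
I(n, R) = sqrt(R**2 + n**2)
I(B(5), V*(-2))*92 = sqrt((-1*(-2))**2 + (10*5)**2)*92 = sqrt(2**2 + 50**2)*92 = sqrt(4 + 2500)*92 = sqrt(2504)*92 = (2*sqrt(626))*92 = 184*sqrt(626)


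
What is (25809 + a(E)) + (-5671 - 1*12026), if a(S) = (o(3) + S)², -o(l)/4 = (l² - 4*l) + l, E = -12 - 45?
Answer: 11361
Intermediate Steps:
E = -57
o(l) = -4*l² + 12*l (o(l) = -4*((l² - 4*l) + l) = -4*(l² - 3*l) = -4*l² + 12*l)
a(S) = S² (a(S) = (4*3*(3 - 1*3) + S)² = (4*3*(3 - 3) + S)² = (4*3*0 + S)² = (0 + S)² = S²)
(25809 + a(E)) + (-5671 - 1*12026) = (25809 + (-57)²) + (-5671 - 1*12026) = (25809 + 3249) + (-5671 - 12026) = 29058 - 17697 = 11361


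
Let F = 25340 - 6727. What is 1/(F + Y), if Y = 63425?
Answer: 1/82038 ≈ 1.2189e-5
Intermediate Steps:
F = 18613
1/(F + Y) = 1/(18613 + 63425) = 1/82038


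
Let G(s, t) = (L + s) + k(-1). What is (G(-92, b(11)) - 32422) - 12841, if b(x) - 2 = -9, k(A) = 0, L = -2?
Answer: -45357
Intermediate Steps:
b(x) = -7 (b(x) = 2 - 9 = -7)
G(s, t) = -2 + s (G(s, t) = (-2 + s) + 0 = -2 + s)
(G(-92, b(11)) - 32422) - 12841 = ((-2 - 92) - 32422) - 12841 = (-94 - 32422) - 12841 = -32516 - 12841 = -45357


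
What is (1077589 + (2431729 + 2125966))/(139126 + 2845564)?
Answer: 2817642/1492345 ≈ 1.8881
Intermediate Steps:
(1077589 + (2431729 + 2125966))/(139126 + 2845564) = (1077589 + 4557695)/2984690 = 5635284*(1/2984690) = 2817642/1492345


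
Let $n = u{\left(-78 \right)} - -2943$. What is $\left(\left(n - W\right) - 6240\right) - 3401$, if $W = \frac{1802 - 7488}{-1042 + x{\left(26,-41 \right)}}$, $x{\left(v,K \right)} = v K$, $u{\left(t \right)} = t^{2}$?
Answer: $- \frac{649999}{1054} \approx -616.7$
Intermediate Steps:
$x{\left(v,K \right)} = K v$
$n = 9027$ ($n = \left(-78\right)^{2} - -2943 = 6084 + 2943 = 9027$)
$W = \frac{2843}{1054}$ ($W = \frac{1802 - 7488}{-1042 - 1066} = - \frac{5686}{-1042 - 1066} = - \frac{5686}{-2108} = \left(-5686\right) \left(- \frac{1}{2108}\right) = \frac{2843}{1054} \approx 2.6973$)
$\left(\left(n - W\right) - 6240\right) - 3401 = \left(\left(9027 - \frac{2843}{1054}\right) - 6240\right) - 3401 = \left(\frac{9511615}{1054} - 6240\right) - 3401 = \frac{2934655}{1054} - 3401 = - \frac{649999}{1054}$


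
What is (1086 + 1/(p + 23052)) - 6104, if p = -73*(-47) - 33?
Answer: -132726099/26450 ≈ -5018.0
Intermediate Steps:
p = 3398 (p = 3431 - 33 = 3398)
(1086 + 1/(p + 23052)) - 6104 = (1086 + 1/(3398 + 23052)) - 6104 = (1086 + 1/26450) - 6104 = 28724701/26450 - 6104 = -132726099/26450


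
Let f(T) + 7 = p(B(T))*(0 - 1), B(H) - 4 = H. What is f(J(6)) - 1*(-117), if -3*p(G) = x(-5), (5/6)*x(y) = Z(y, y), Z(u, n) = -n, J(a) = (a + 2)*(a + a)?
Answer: 112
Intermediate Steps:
J(a) = 2*a*(2 + a) (J(a) = (2 + a)*(2*a) = 2*a*(2 + a))
B(H) = 4 + H
x(y) = -6*y/5 (x(y) = 6*(-y)/5 = -6*y/5)
p(G) = -2 (p(G) = -(-2)*(-5)/5 = -⅓*6 = -2)
f(T) = -5 (f(T) = -7 - 2*(0 - 1) = -7 - 2*(-1) = -7 + 2 = -5)
f(J(6)) - 1*(-117) = -5 - 1*(-117) = -5 + 117 = 112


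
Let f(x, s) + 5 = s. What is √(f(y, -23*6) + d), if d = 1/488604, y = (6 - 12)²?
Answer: I*√8534735688021/244302 ≈ 11.958*I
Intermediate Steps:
y = 36 (y = (-6)² = 36)
f(x, s) = -5 + s
d = 1/488604 ≈ 2.0466e-6
√(f(y, -23*6) + d) = √((-5 - 23*6) + 1/488604) = √((-5 - 138) + 1/488604) = √(-143 + 1/488604) = √(-69870371/488604) = I*√8534735688021/244302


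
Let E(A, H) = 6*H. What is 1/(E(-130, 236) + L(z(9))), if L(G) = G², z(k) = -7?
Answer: 1/1465 ≈ 0.00068259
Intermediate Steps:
1/(E(-130, 236) + L(z(9))) = 1/(6*236 + (-7)²) = 1/(1416 + 49) = 1/1465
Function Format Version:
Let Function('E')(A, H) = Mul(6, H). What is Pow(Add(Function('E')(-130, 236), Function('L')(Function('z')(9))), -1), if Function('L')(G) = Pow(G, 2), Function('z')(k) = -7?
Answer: Rational(1, 1465) ≈ 0.00068259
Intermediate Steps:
Pow(Add(Function('E')(-130, 236), Function('L')(Function('z')(9))), -1) = Pow(Add(Mul(6, 236), Pow(-7, 2)), -1) = Pow(Add(1416, 49), -1) = Pow(1465, -1) = Rational(1, 1465)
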